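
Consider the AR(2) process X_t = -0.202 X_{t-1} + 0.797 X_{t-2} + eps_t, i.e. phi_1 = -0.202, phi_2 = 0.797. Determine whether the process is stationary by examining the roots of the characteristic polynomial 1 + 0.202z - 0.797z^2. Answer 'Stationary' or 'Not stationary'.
\text{Stationary}

The AR(p) characteristic polynomial is P(z) = 1 + 0.202z - 0.797z^2.
Stationarity requires all roots to lie outside the unit circle, i.e. |z| > 1 for every root.
Set 1 + (0.202) z + (-0.797) z^2 = 0, i.e. a z^2 + b z + c = 0 with a = -0.797, b = 0.202, c = 1.
Discriminant D = b^2 - 4ac = (0.202)^2 - 4*(-0.797)*1 = 0.040804 - (-3.188) = 3.228804.
D >= 0, so the roots are real: z = (-b +/- sqrt(D)) / (2a) = (-0.202 +/- 1.796887) / (-1.594).
  z_1 = (-0.202 + 1.796887) / (-1.594) = -1.0006,   |z_1| = 1.0006.
  z_2 = (-0.202 - 1.796887) / (-1.594) = 1.254,   |z_2| = 1.254.
Moduli of all roots: 1.0006, 1.2540.
All moduli strictly greater than 1? Yes.
Verdict: Stationary.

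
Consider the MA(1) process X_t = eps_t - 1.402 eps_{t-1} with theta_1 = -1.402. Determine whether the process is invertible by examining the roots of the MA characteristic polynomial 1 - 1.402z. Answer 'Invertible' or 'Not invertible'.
\text{Not invertible}

The MA(q) characteristic polynomial is P(z) = 1 - 1.402z.
Invertibility requires all roots to lie outside the unit circle, i.e. |z| > 1 for every root.
This is linear in z: 1 + (-1.402) z = 0  =>  z = -1/(-1.402) = 0.713267,  |z| = 0.713267.
Moduli of all roots: 0.7133.
All moduli strictly greater than 1? No.
Verdict: Not invertible.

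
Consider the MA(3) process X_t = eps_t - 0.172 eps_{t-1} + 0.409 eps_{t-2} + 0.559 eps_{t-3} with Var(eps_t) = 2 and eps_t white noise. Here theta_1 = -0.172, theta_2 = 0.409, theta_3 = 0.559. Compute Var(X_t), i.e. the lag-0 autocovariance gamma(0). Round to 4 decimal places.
\gamma(0) = 3.0187

For an MA(q) process X_t = eps_t + sum_i theta_i eps_{t-i} with
Var(eps_t) = sigma^2, the variance is
  gamma(0) = sigma^2 * (1 + sum_i theta_i^2).
  sum_i theta_i^2 = (-0.172)^2 + (0.409)^2 + (0.559)^2 = 0.029584 + 0.167281 + 0.312481 = 0.509346.
  gamma(0) = 2 * (1 + 0.509346) = 2 * 1.509346 = 3.018692, which rounds to 3.0187.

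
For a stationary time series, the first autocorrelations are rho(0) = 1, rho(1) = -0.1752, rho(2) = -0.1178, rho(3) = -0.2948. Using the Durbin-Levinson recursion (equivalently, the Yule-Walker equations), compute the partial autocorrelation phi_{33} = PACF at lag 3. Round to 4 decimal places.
\phi_{33} = -0.3649

The PACF at lag k is phi_{kk}, the last component of the solution
to the Yule-Walker system G_k phi = r_k where
  (G_k)_{ij} = rho(|i - j|), (r_k)_i = rho(i), i,j = 1..k.
Equivalently, Durbin-Levinson gives phi_{kk} iteratively:
  phi_{11} = rho(1)
  phi_{kk} = [rho(k) - sum_{j=1..k-1} phi_{k-1,j} rho(k-j)]
            / [1 - sum_{j=1..k-1} phi_{k-1,j} rho(j)],
  phi_{k,j} = phi_{k-1,j} - phi_{kk} phi_{k-1,k-j},  j = 1..k-1.
Step k = 1:
  phi_11 = rho(1) = -0.1752.
Step k = 2:
  phi_22 = [rho(2) - phi_11 rho(1)] / [1 - phi_11 rho(1)] = [-0.1178 - (-0.1752)(-0.1752)] / [1 - (-0.1752)(-0.1752)]
         = -0.14849504 / 0.96930496 = -0.153197.
  Update: phi_21 = phi_11 - phi_22 phi_11 = -0.1752 - (-0.153197)(-0.1752) = -0.20204.
Step k = 3:
  phi_33 = [rho(3) - phi_21 rho(2) - phi_22 rho(1)] / [1 - phi_21 rho(1) - phi_22 rho(2)]
    numerator   = -0.2948 - (-0.20204)(-0.1178) - (-0.153197)(-0.1752) = -0.34544053
    denominator = 1 - (-0.20204)(-0.1752) - (-0.153197)(-0.1178) = 0.9465559
  phi_33 = -0.34544053 / 0.9465559 = -0.3649.
Therefore phi_{33} = -0.3649.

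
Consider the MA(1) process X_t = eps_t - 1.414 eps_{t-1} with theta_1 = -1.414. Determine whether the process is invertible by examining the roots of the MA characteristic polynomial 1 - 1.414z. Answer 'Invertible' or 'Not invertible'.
\text{Not invertible}

The MA(q) characteristic polynomial is P(z) = 1 - 1.414z.
Invertibility requires all roots to lie outside the unit circle, i.e. |z| > 1 for every root.
This is linear in z: 1 + (-1.414) z = 0  =>  z = -1/(-1.414) = 0.707214,  |z| = 0.707214.
Moduli of all roots: 0.7072.
All moduli strictly greater than 1? No.
Verdict: Not invertible.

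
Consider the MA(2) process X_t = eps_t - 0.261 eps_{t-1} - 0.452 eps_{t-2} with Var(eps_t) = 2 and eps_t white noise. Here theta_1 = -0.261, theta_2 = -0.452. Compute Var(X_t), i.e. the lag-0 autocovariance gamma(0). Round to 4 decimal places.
\gamma(0) = 2.5449

For an MA(q) process X_t = eps_t + sum_i theta_i eps_{t-i} with
Var(eps_t) = sigma^2, the variance is
  gamma(0) = sigma^2 * (1 + sum_i theta_i^2).
  sum_i theta_i^2 = (-0.261)^2 + (-0.452)^2 = 0.068121 + 0.204304 = 0.272425.
  gamma(0) = 2 * (1 + 0.272425) = 2 * 1.272425 = 2.54485, which rounds to 2.5449.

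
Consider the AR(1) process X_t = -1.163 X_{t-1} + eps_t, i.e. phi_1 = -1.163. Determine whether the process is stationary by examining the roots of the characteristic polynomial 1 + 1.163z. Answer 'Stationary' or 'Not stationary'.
\text{Not stationary}

The AR(p) characteristic polynomial is P(z) = 1 + 1.163z.
Stationarity requires all roots to lie outside the unit circle, i.e. |z| > 1 for every root.
This is linear in z: 1 + (1.163) z = 0  =>  z = -1/(1.163) = -0.859845,  |z| = 0.859845.
Moduli of all roots: 0.8598.
All moduli strictly greater than 1? No.
Verdict: Not stationary.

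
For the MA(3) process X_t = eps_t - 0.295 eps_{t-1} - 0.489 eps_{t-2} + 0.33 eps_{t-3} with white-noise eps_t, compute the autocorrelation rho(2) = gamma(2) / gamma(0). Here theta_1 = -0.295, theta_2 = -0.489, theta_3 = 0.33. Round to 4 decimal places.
\rho(2) = -0.4086

For an MA(q) process with theta_0 = 1, the autocovariance is
  gamma(k) = sigma^2 * sum_{i=0..q-k} theta_i * theta_{i+k},
and rho(k) = gamma(k) / gamma(0). Sigma^2 cancels.
  numerator   = (1)*(-0.489) + (-0.295)*(0.33) = -0.58635.
  denominator = (1)^2 + (-0.295)^2 + (-0.489)^2 + (0.33)^2 = 1.435046.
  rho(2) = -0.58635 / 1.435046 = -0.4086.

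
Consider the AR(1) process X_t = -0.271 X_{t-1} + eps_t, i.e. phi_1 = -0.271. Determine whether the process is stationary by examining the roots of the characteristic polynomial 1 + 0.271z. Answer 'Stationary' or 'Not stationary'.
\text{Stationary}

The AR(p) characteristic polynomial is P(z) = 1 + 0.271z.
Stationarity requires all roots to lie outside the unit circle, i.e. |z| > 1 for every root.
This is linear in z: 1 + (0.271) z = 0  =>  z = -1/(0.271) = -3.690037,  |z| = 3.690037.
Moduli of all roots: 3.6900.
All moduli strictly greater than 1? Yes.
Verdict: Stationary.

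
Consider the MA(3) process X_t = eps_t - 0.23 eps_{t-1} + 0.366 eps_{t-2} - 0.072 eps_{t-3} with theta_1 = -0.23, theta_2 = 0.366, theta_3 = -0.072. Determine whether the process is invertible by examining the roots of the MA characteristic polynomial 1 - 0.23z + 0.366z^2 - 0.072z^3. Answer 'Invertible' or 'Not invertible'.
\text{Invertible}

The MA(q) characteristic polynomial is P(z) = 1 - 0.23z + 0.366z^2 - 0.072z^3.
Invertibility requires all roots to lie outside the unit circle, i.e. |z| > 1 for every root.
Degree 3: look for a simple real root z0 first, then factor out (1 - z/z0) and solve the remaining quadratic.
Testing z0 = 5: P(5) = 1 + (-0.23)(5) + (0.366)(5)^2 + (-0.072)(5)^3
  = 1 + (-1.15) + (9.15) + (-9) = 0.  So z_0 = 5 is a root, |z_0| = 5.
Divide out the factor (1 - 0.2 z) = (1 - z/z0) (since 1/z0 = 0.2):
  P(z) = (1 - 0.2 z)(1 + (-0.03) z + (0.36) z^2)
  [check: z-coef -0.03 - (0.2) = -0.23; z^2-coef 0.36 - (0.2)(-0.03) = 0.366; z^3-coef -(0.2)(0.36) = -0.072.]
Remaining roots from the quadratic factor 1 + (-0.03) z + (0.36) z^2:
  Set 1 + (-0.03) z + (0.36) z^2 = 0, i.e. a z^2 + b z + c = 0 with a = 0.36, b = -0.03, c = 1.
  Discriminant D = b^2 - 4ac = (-0.03)^2 - 4*(0.36)*1 = 0.0009 - (1.44) = -1.4391.
  D < 0, so the roots are the complex-conjugate pair z = (-b +/- i sqrt(-D)) / (2a) = 0.0417 +/- 1.6661i.
  For a conjugate pair |z|^2 = z * conj(z) = (product of roots) = c/a = 1/(0.36) = 2.777778, so |z| = sqrt(2.777778) = 1.6667 for both roots.
Moduli of all roots: 5.0000, 1.6667, 1.6667.
All moduli strictly greater than 1? Yes.
Verdict: Invertible.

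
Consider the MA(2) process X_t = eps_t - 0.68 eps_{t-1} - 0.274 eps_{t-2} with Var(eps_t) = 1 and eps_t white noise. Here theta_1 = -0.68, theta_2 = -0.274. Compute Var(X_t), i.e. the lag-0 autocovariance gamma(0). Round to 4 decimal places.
\gamma(0) = 1.5375

For an MA(q) process X_t = eps_t + sum_i theta_i eps_{t-i} with
Var(eps_t) = sigma^2, the variance is
  gamma(0) = sigma^2 * (1 + sum_i theta_i^2).
  sum_i theta_i^2 = (-0.68)^2 + (-0.274)^2 = 0.4624 + 0.075076 = 0.537476.
  gamma(0) = 1 * (1 + 0.537476) = 1 * 1.537476 = 1.537476, which rounds to 1.5375.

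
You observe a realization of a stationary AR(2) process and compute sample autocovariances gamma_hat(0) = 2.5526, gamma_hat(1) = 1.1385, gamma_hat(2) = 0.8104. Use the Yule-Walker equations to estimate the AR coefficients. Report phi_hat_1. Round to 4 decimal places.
\hat\phi_{1} = 0.3800

The Yule-Walker equations for an AR(p) process read, in matrix form,
  Gamma_p phi = r_p,   with   (Gamma_p)_{ij} = gamma(|i - j|),
                       (r_p)_i = gamma(i),   i,j = 1..p.
Substitute the sample gammas (Toeplitz matrix and right-hand side of size 2):
  Gamma_p = [[2.5526, 1.1385], [1.1385, 2.5526]]
  r_p     = [1.1385, 0.8104]
Written out:
  2.5526 phi_1 + 1.1385 phi_2 = 1.1385
  1.1385 phi_1 + 2.5526 phi_2 = 0.8104
Solve by Cramer's rule:
  det = gamma(0)^2 - gamma(1)^2 = (2.5526)^2 - (1.1385)^2 = 6.51576676 - 1.29618225 = 5.21958451
  phi_hat_1 = [gamma(1) gamma(0) - gamma(1) gamma(2)] / det = [(1.1385)(2.5526) - (1.1385)(0.8104)] / 5.21958451 = 1.9834947 / 5.21958451 = 0.38
  phi_hat_2 = [gamma(0) gamma(2) - gamma(1)^2] / det = [(2.5526)(0.8104) - (1.1385)^2] / 5.21958451 = 0.77244479 / 5.21958451 = 0.148
So phi_hat = [0.3800, 0.1480].
Therefore phi_hat_1 = 0.3800.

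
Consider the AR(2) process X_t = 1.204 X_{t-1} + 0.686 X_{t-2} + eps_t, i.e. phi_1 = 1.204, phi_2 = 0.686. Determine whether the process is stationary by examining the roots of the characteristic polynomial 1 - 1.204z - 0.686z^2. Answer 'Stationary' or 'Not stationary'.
\text{Not stationary}

The AR(p) characteristic polynomial is P(z) = 1 - 1.204z - 0.686z^2.
Stationarity requires all roots to lie outside the unit circle, i.e. |z| > 1 for every root.
Set 1 + (-1.204) z + (-0.686) z^2 = 0, i.e. a z^2 + b z + c = 0 with a = -0.686, b = -1.204, c = 1.
Discriminant D = b^2 - 4ac = (-1.204)^2 - 4*(-0.686)*1 = 1.449616 - (-2.744) = 4.193616.
D >= 0, so the roots are real: z = (-b +/- sqrt(D)) / (2a) = (1.204 +/- 2.047832) / (-1.372).
  z_1 = (1.204 + 2.047832) / (-1.372) = -2.3701,   |z_1| = 2.3701.
  z_2 = (1.204 - 2.047832) / (-1.372) = 0.615,   |z_2| = 0.615.
Moduli of all roots: 2.3701, 0.6150.
All moduli strictly greater than 1? No.
Verdict: Not stationary.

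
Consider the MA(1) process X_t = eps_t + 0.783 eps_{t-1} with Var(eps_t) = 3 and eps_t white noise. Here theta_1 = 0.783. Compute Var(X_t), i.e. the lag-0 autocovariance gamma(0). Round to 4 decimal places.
\gamma(0) = 4.8393

For an MA(q) process X_t = eps_t + sum_i theta_i eps_{t-i} with
Var(eps_t) = sigma^2, the variance is
  gamma(0) = sigma^2 * (1 + sum_i theta_i^2).
  sum_i theta_i^2 = (0.783)^2 = 0.613089.
  gamma(0) = 3 * (1 + 0.613089) = 3 * 1.613089 = 4.839267, which rounds to 4.8393.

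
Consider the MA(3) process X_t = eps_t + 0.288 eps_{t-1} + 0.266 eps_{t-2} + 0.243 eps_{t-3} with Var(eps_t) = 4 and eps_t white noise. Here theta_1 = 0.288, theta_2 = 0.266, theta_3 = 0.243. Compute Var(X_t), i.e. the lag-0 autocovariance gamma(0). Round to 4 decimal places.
\gamma(0) = 4.8510

For an MA(q) process X_t = eps_t + sum_i theta_i eps_{t-i} with
Var(eps_t) = sigma^2, the variance is
  gamma(0) = sigma^2 * (1 + sum_i theta_i^2).
  sum_i theta_i^2 = (0.288)^2 + (0.266)^2 + (0.243)^2 = 0.082944 + 0.070756 + 0.059049 = 0.212749.
  gamma(0) = 4 * (1 + 0.212749) = 4 * 1.212749 = 4.850996, which rounds to 4.8510.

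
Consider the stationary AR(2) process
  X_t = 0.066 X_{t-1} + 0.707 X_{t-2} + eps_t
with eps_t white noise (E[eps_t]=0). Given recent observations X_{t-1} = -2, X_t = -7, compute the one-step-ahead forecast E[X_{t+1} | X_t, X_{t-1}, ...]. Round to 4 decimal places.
E[X_{t+1} \mid \mathcal F_t] = -1.8760

For an AR(p) model X_t = c + sum_i phi_i X_{t-i} + eps_t, the
one-step-ahead conditional mean is
  E[X_{t+1} | X_t, ...] = c + sum_i phi_i X_{t+1-i}.
Substitute known values:
  E[X_{t+1} | ...] = (0.066) * (-7) + (0.707) * (-2)
                   = -1.8760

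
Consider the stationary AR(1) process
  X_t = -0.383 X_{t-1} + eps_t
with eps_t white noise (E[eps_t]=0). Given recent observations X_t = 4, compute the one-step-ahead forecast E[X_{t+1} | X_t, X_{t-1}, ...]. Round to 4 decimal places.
E[X_{t+1} \mid \mathcal F_t] = -1.5320

For an AR(p) model X_t = c + sum_i phi_i X_{t-i} + eps_t, the
one-step-ahead conditional mean is
  E[X_{t+1} | X_t, ...] = c + sum_i phi_i X_{t+1-i}.
Substitute known values:
  E[X_{t+1} | ...] = (-0.383) * (4)
                   = -1.5320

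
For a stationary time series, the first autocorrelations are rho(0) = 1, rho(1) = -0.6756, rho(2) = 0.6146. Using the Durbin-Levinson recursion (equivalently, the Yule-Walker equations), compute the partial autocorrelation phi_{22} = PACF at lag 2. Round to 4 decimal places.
\phi_{22} = 0.2910

The PACF at lag k is phi_{kk}, the last component of the solution
to the Yule-Walker system G_k phi = r_k where
  (G_k)_{ij} = rho(|i - j|), (r_k)_i = rho(i), i,j = 1..k.
Equivalently, Durbin-Levinson gives phi_{kk} iteratively:
  phi_{11} = rho(1)
  phi_{kk} = [rho(k) - sum_{j=1..k-1} phi_{k-1,j} rho(k-j)]
            / [1 - sum_{j=1..k-1} phi_{k-1,j} rho(j)],
  phi_{k,j} = phi_{k-1,j} - phi_{kk} phi_{k-1,k-j},  j = 1..k-1.
Step k = 1:
  phi_11 = rho(1) = -0.6756.
Step k = 2:
  phi_22 = [rho(2) - phi_11 rho(1)] / [1 - phi_11 rho(1)] = [0.6146 - (-0.6756)(-0.6756)] / [1 - (-0.6756)(-0.6756)]
         = 0.15816464 / 0.54356464 = 0.291.
Therefore phi_{22} = 0.2910.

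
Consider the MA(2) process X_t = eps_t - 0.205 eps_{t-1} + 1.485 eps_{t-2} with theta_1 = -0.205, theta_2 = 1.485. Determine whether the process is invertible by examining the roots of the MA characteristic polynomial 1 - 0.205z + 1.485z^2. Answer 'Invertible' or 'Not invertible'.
\text{Not invertible}

The MA(q) characteristic polynomial is P(z) = 1 - 0.205z + 1.485z^2.
Invertibility requires all roots to lie outside the unit circle, i.e. |z| > 1 for every root.
Set 1 + (-0.205) z + (1.485) z^2 = 0, i.e. a z^2 + b z + c = 0 with a = 1.485, b = -0.205, c = 1.
Discriminant D = b^2 - 4ac = (-0.205)^2 - 4*(1.485)*1 = 0.042025 - (5.94) = -5.897975.
D < 0, so the roots are the complex-conjugate pair z = (-b +/- i sqrt(-D)) / (2a) = 0.069 +/- 0.8177i.
For a conjugate pair |z|^2 = z * conj(z) = (product of roots) = c/a = 1/(1.485) = 0.673401, so |z| = sqrt(0.673401) = 0.8206 for both roots.
Moduli of all roots: 0.8206, 0.8206.
All moduli strictly greater than 1? No.
Verdict: Not invertible.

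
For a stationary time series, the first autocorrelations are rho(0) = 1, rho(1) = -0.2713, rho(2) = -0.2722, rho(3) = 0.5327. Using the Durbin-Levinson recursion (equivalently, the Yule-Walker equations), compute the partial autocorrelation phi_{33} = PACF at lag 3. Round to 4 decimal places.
\phi_{33} = 0.4139

The PACF at lag k is phi_{kk}, the last component of the solution
to the Yule-Walker system G_k phi = r_k where
  (G_k)_{ij} = rho(|i - j|), (r_k)_i = rho(i), i,j = 1..k.
Equivalently, Durbin-Levinson gives phi_{kk} iteratively:
  phi_{11} = rho(1)
  phi_{kk} = [rho(k) - sum_{j=1..k-1} phi_{k-1,j} rho(k-j)]
            / [1 - sum_{j=1..k-1} phi_{k-1,j} rho(j)],
  phi_{k,j} = phi_{k-1,j} - phi_{kk} phi_{k-1,k-j},  j = 1..k-1.
Step k = 1:
  phi_11 = rho(1) = -0.2713.
Step k = 2:
  phi_22 = [rho(2) - phi_11 rho(1)] / [1 - phi_11 rho(1)] = [-0.2722 - (-0.2713)(-0.2713)] / [1 - (-0.2713)(-0.2713)]
         = -0.34580369 / 0.92639631 = -0.373278.
  Update: phi_21 = phi_11 - phi_22 phi_11 = -0.2713 - (-0.373278)(-0.2713) = -0.37257.
Step k = 3:
  phi_33 = [rho(3) - phi_21 rho(2) - phi_22 rho(1)] / [1 - phi_21 rho(1) - phi_22 rho(2)]
    numerator   = 0.5327 - (-0.37257)(-0.2722) - (-0.373278)(-0.2713) = 0.33001591
    denominator = 1 - (-0.37257)(-0.2713) - (-0.373278)(-0.2722) = 0.79731528
  phi_33 = 0.33001591 / 0.79731528 = 0.4139.
Therefore phi_{33} = 0.4139.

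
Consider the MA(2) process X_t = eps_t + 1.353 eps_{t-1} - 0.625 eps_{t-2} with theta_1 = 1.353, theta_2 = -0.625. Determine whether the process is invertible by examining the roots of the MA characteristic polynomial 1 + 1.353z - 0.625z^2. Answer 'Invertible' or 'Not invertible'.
\text{Not invertible}

The MA(q) characteristic polynomial is P(z) = 1 + 1.353z - 0.625z^2.
Invertibility requires all roots to lie outside the unit circle, i.e. |z| > 1 for every root.
Set 1 + (1.353) z + (-0.625) z^2 = 0, i.e. a z^2 + b z + c = 0 with a = -0.625, b = 1.353, c = 1.
Discriminant D = b^2 - 4ac = (1.353)^2 - 4*(-0.625)*1 = 1.830609 - (-2.5) = 4.330609.
D >= 0, so the roots are real: z = (-b +/- sqrt(D)) / (2a) = (-1.353 +/- 2.081012) / (-1.25).
  z_1 = (-1.353 + 2.081012) / (-1.25) = -0.5824,   |z_1| = 0.5824.
  z_2 = (-1.353 - 2.081012) / (-1.25) = 2.7472,   |z_2| = 2.7472.
Moduli of all roots: 0.5824, 2.7472.
All moduli strictly greater than 1? No.
Verdict: Not invertible.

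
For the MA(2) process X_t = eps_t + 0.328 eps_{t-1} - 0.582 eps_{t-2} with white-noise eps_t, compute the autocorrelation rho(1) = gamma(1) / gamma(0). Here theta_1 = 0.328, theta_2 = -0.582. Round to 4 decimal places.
\rho(1) = 0.0948

For an MA(q) process with theta_0 = 1, the autocovariance is
  gamma(k) = sigma^2 * sum_{i=0..q-k} theta_i * theta_{i+k},
and rho(k) = gamma(k) / gamma(0). Sigma^2 cancels.
  numerator   = (1)*(0.328) + (0.328)*(-0.582) = 0.137104.
  denominator = (1)^2 + (0.328)^2 + (-0.582)^2 = 1.446308.
  rho(1) = 0.137104 / 1.446308 = 0.0948.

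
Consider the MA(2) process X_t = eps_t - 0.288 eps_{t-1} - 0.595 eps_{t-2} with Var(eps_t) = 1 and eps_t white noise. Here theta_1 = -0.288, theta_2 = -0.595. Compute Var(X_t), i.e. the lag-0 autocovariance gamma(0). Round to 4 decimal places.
\gamma(0) = 1.4370

For an MA(q) process X_t = eps_t + sum_i theta_i eps_{t-i} with
Var(eps_t) = sigma^2, the variance is
  gamma(0) = sigma^2 * (1 + sum_i theta_i^2).
  sum_i theta_i^2 = (-0.288)^2 + (-0.595)^2 = 0.082944 + 0.354025 = 0.436969.
  gamma(0) = 1 * (1 + 0.436969) = 1 * 1.436969 = 1.436969, which rounds to 1.4370.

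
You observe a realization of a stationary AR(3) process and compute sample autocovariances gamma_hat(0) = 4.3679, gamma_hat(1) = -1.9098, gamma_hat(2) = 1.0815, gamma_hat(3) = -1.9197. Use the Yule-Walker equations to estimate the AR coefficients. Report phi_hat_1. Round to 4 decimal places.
\hat\phi_{1} = -0.3800

The Yule-Walker equations for an AR(p) process read, in matrix form,
  Gamma_p phi = r_p,   with   (Gamma_p)_{ij} = gamma(|i - j|),
                       (r_p)_i = gamma(i),   i,j = 1..p.
Substitute the sample gammas (Toeplitz matrix and right-hand side of size 3):
  Gamma_p = [[4.3679, -1.9098, 1.0815], [-1.9098, 4.3679, -1.9098], [1.0815, -1.9098, 4.3679]]
  r_p     = [-1.9098, 1.0815, -1.9197]
Written out (R1..R3):
  (R1) 4.3679 phi_1 - 1.9098 phi_2 + 1.0815 phi_3 = -1.9098
  (R2) -1.9098 phi_1 + 4.3679 phi_2 - 1.9098 phi_3 = 1.0815
  (R3) 1.0815 phi_1 - 1.9098 phi_2 + 4.3679 phi_3 = -1.9197
Gaussian elimination:
  R2 <- R2 - (-1.9098/4.3679) R1 = R2 - (-0.437235) R1:  3.532868 phi_2 - 1.43693 phi_3 = 0.246468
  R3 <- R3 - (1.0815/4.3679) R1 = R3 - (0.247602) R1:  -1.43693 phi_2 + 4.100119 phi_3 = -1.44683
  R3 <- R3 - (-1.43693/3.532868) R2 = R3 - (-0.406732) R2:  3.515673 phi_3 = -1.346584
Back-substitution:
  phi_hat_3 = -1.346584 / 3.515673 = -0.383023
  phi_hat_2 = (0.246468 - (-1.43693)(-0.383023)) / 3.532868 = -0.086023
  phi_hat_1 = (-1.9098 - (-1.9098)(-0.086023) - (1.0815)(-0.383023)) / 4.3679 = -0.380011
So phi_hat = [-0.3800, -0.0860, -0.3830].
Therefore phi_hat_1 = -0.3800.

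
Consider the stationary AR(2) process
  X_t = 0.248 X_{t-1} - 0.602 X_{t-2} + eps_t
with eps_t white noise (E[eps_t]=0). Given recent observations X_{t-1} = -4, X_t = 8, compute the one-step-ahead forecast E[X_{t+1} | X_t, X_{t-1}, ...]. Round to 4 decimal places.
E[X_{t+1} \mid \mathcal F_t] = 4.3920

For an AR(p) model X_t = c + sum_i phi_i X_{t-i} + eps_t, the
one-step-ahead conditional mean is
  E[X_{t+1} | X_t, ...] = c + sum_i phi_i X_{t+1-i}.
Substitute known values:
  E[X_{t+1} | ...] = (0.248) * (8) + (-0.602) * (-4)
                   = 4.3920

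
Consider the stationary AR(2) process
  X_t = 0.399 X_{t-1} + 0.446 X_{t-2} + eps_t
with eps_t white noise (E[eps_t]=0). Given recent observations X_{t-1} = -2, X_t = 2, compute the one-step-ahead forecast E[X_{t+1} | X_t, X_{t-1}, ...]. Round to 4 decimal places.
E[X_{t+1} \mid \mathcal F_t] = -0.0940

For an AR(p) model X_t = c + sum_i phi_i X_{t-i} + eps_t, the
one-step-ahead conditional mean is
  E[X_{t+1} | X_t, ...] = c + sum_i phi_i X_{t+1-i}.
Substitute known values:
  E[X_{t+1} | ...] = (0.399) * (2) + (0.446) * (-2)
                   = -0.0940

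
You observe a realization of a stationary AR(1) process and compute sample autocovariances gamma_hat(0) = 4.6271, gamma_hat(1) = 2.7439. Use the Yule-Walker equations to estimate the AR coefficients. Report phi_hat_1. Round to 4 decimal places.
\hat\phi_{1} = 0.5930

The Yule-Walker equations for an AR(p) process read, in matrix form,
  Gamma_p phi = r_p,   with   (Gamma_p)_{ij} = gamma(|i - j|),
                       (r_p)_i = gamma(i),   i,j = 1..p.
Substitute the sample gammas (Toeplitz matrix and right-hand side of size 1):
  Gamma_p = [[4.6271]]
  r_p     = [2.7439]
With p = 1 this is the single equation gamma(0) phi_1 = gamma(1):
  phi_hat_1 = gamma(1) / gamma(0) = 2.7439 / 4.6271 = 0.5930.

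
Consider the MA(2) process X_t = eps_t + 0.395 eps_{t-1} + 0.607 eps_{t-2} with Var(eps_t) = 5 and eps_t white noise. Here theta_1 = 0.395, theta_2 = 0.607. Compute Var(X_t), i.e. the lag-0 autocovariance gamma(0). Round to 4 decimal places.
\gamma(0) = 7.6224

For an MA(q) process X_t = eps_t + sum_i theta_i eps_{t-i} with
Var(eps_t) = sigma^2, the variance is
  gamma(0) = sigma^2 * (1 + sum_i theta_i^2).
  sum_i theta_i^2 = (0.395)^2 + (0.607)^2 = 0.156025 + 0.368449 = 0.524474.
  gamma(0) = 5 * (1 + 0.524474) = 5 * 1.524474 = 7.62237, which rounds to 7.6224.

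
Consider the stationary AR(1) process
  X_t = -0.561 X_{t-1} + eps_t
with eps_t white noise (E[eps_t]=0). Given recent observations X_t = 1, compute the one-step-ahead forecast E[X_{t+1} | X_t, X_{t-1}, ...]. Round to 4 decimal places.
E[X_{t+1} \mid \mathcal F_t] = -0.5610

For an AR(p) model X_t = c + sum_i phi_i X_{t-i} + eps_t, the
one-step-ahead conditional mean is
  E[X_{t+1} | X_t, ...] = c + sum_i phi_i X_{t+1-i}.
Substitute known values:
  E[X_{t+1} | ...] = (-0.561) * (1)
                   = -0.5610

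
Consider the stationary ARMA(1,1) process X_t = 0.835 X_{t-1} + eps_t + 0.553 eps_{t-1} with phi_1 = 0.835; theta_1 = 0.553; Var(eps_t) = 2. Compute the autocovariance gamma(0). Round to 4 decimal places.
\gamma(0) = 14.7259

Multiply the model equation by X_{t-k} and take expectations. With theta_0 = psi_0 = 1 and psi_j the MA(infinity) weights, this gives
  gamma(k) - sum_i phi_i gamma(k-i) = c_k,
  c_k = sigma^2 * sum_{j=k..q} theta_j psi_{j-k}   (c_k = 0 for k > q),
using gamma(-m) = gamma(m).
psi-weights needed (psi_j = theta_j + sum_i phi_i psi_{j-i}):
  psi_1 = theta_1 + phi_1 = 0.553 + (0.835) = 1.388
Right-hand sides:
  c_0 = sigma^2 (1 + theta_1 psi_1) = 2 * (1 + (0.553)(1.388)) = 2 * 1.767564 = 3.535128
  c_1 = sigma^2 theta_1 = 2 * (0.553) = 1.106
  c_2 = 0
Equations for k = 0 and k = 1 (AR order 1):
  gamma(0) = phi_1 gamma(1) + c_0
  gamma(1) = phi_1 gamma(0) + c_1
Substituting the second into the first: gamma(0) (1 - phi_1^2) = c_0 + phi_1 c_1, so
  gamma(0) = (c_0 + phi_1 c_1) / (1 - phi_1^2) = (3.535128 + (0.835)(1.106)) / (1 - (0.835)^2) = 4.458638 / 0.302775 = 14.725912.
Therefore gamma(0) = 14.7259 (to 4 decimal places).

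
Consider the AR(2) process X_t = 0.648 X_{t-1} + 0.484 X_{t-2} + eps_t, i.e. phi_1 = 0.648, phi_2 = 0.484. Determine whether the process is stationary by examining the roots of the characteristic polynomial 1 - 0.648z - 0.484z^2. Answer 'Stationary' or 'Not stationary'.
\text{Not stationary}

The AR(p) characteristic polynomial is P(z) = 1 - 0.648z - 0.484z^2.
Stationarity requires all roots to lie outside the unit circle, i.e. |z| > 1 for every root.
Set 1 + (-0.648) z + (-0.484) z^2 = 0, i.e. a z^2 + b z + c = 0 with a = -0.484, b = -0.648, c = 1.
Discriminant D = b^2 - 4ac = (-0.648)^2 - 4*(-0.484)*1 = 0.419904 - (-1.936) = 2.355904.
D >= 0, so the roots are real: z = (-b +/- sqrt(D)) / (2a) = (0.648 +/- 1.534895) / (-0.968).
  z_1 = (0.648 + 1.534895) / (-0.968) = -2.2551,   |z_1| = 2.2551.
  z_2 = (0.648 - 1.534895) / (-0.968) = 0.9162,   |z_2| = 0.9162.
Moduli of all roots: 2.2551, 0.9162.
All moduli strictly greater than 1? No.
Verdict: Not stationary.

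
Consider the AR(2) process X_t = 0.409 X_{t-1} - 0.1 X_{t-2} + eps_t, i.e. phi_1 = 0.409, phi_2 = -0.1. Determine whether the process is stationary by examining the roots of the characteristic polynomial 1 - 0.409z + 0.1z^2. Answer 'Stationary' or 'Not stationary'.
\text{Stationary}

The AR(p) characteristic polynomial is P(z) = 1 - 0.409z + 0.1z^2.
Stationarity requires all roots to lie outside the unit circle, i.e. |z| > 1 for every root.
Set 1 + (-0.409) z + (0.1) z^2 = 0, i.e. a z^2 + b z + c = 0 with a = 0.1, b = -0.409, c = 1.
Discriminant D = b^2 - 4ac = (-0.409)^2 - 4*(0.1)*1 = 0.167281 - (0.4) = -0.232719.
D < 0, so the roots are the complex-conjugate pair z = (-b +/- i sqrt(-D)) / (2a) = 2.045 +/- 2.412i.
For a conjugate pair |z|^2 = z * conj(z) = (product of roots) = c/a = 1/(0.1) = 10, so |z| = sqrt(10) = 3.1623 for both roots.
Moduli of all roots: 3.1623, 3.1623.
All moduli strictly greater than 1? Yes.
Verdict: Stationary.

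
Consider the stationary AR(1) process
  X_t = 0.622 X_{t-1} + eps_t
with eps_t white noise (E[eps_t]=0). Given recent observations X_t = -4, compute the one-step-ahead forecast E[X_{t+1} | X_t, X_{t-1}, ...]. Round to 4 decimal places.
E[X_{t+1} \mid \mathcal F_t] = -2.4880

For an AR(p) model X_t = c + sum_i phi_i X_{t-i} + eps_t, the
one-step-ahead conditional mean is
  E[X_{t+1} | X_t, ...] = c + sum_i phi_i X_{t+1-i}.
Substitute known values:
  E[X_{t+1} | ...] = (0.622) * (-4)
                   = -2.4880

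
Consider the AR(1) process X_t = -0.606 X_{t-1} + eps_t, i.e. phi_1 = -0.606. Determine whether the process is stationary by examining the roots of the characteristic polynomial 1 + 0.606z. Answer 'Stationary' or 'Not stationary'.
\text{Stationary}

The AR(p) characteristic polynomial is P(z) = 1 + 0.606z.
Stationarity requires all roots to lie outside the unit circle, i.e. |z| > 1 for every root.
This is linear in z: 1 + (0.606) z = 0  =>  z = -1/(0.606) = -1.650165,  |z| = 1.650165.
Moduli of all roots: 1.6502.
All moduli strictly greater than 1? Yes.
Verdict: Stationary.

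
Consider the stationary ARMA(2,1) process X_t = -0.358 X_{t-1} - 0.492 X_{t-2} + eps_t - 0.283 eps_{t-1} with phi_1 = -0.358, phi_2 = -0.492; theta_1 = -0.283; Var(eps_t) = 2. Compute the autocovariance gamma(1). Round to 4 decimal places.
\gamma(1) = -1.1962

Multiply the model equation by X_{t-k} and take expectations. With theta_0 = psi_0 = 1 and psi_j the MA(infinity) weights, this gives
  gamma(k) - sum_i phi_i gamma(k-i) = c_k,
  c_k = sigma^2 * sum_{j=k..q} theta_j psi_{j-k}   (c_k = 0 for k > q),
using gamma(-m) = gamma(m).
psi-weights needed (psi_j = theta_j + sum_i phi_i psi_{j-i}):
  psi_1 = theta_1 + phi_1 = -0.283 + (-0.358) = -0.641
Right-hand sides:
  c_0 = sigma^2 (1 + theta_1 psi_1) = 2 * (1 + (-0.283)(-0.641)) = 2 * 1.181403 = 2.362806
  c_1 = sigma^2 theta_1 = 2 * (-0.283) = -0.566
  c_2 = 0
Equations for k = 0, 1, 2 (AR order 2, c_2 = 0):
  (E0) gamma(0) = phi_1 gamma(1) + phi_2 gamma(2) + c_0
  (E1) gamma(1) = phi_1 gamma(0) + phi_2 gamma(1) + c_1
  (E2) gamma(2) = phi_1 gamma(1) + phi_2 gamma(0)
From (E1): gamma(1) = A gamma(0) + B with
  A = phi_1 / (1 - phi_2) = -0.358 / 1.492 = -0.239946,   B = c_1 / (1 - phi_2) = -0.566 / 1.492 = -0.379357.
Insert (E2) into (E0): gamma(0) (1 - phi_2^2) = phi_1 (1 + phi_2) gamma(1) + c_0.
  phi_1 (1 + phi_2) = (-0.358)(0.508) = -0.181864,   1 - phi_2^2 = 0.757936.
Replace gamma(1) by A gamma(0) + B and collect gamma(0):
  gamma(0) [0.757936 - (-0.181864)(-0.239946)] = (-0.181864)(-0.379357) + 2.362806
  gamma(0) * 0.714298 = 2.431797
  gamma(0) = 2.431797 / 0.714298 = 3.404456.
  gamma(1) = A gamma(0) + B = (-0.239946)(3.404456) + (-0.379357) = -1.196243.
Therefore gamma(1) = -1.1962 (to 4 decimal places).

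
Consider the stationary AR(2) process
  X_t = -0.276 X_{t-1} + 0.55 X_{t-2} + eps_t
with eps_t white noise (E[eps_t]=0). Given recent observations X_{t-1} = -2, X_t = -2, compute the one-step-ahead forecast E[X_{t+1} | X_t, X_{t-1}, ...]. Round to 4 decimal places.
E[X_{t+1} \mid \mathcal F_t] = -0.5480

For an AR(p) model X_t = c + sum_i phi_i X_{t-i} + eps_t, the
one-step-ahead conditional mean is
  E[X_{t+1} | X_t, ...] = c + sum_i phi_i X_{t+1-i}.
Substitute known values:
  E[X_{t+1} | ...] = (-0.276) * (-2) + (0.55) * (-2)
                   = -0.5480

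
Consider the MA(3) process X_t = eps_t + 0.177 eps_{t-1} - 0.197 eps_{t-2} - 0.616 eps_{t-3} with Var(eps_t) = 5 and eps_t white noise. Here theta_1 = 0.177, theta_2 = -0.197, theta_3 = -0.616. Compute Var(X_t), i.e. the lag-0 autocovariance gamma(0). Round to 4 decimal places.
\gamma(0) = 7.2480

For an MA(q) process X_t = eps_t + sum_i theta_i eps_{t-i} with
Var(eps_t) = sigma^2, the variance is
  gamma(0) = sigma^2 * (1 + sum_i theta_i^2).
  sum_i theta_i^2 = (0.177)^2 + (-0.197)^2 + (-0.616)^2 = 0.031329 + 0.038809 + 0.379456 = 0.449594.
  gamma(0) = 5 * (1 + 0.449594) = 5 * 1.449594 = 7.24797, which rounds to 7.2480.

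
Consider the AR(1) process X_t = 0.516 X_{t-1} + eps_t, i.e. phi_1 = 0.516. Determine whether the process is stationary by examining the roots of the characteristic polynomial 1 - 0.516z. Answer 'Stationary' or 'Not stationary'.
\text{Stationary}

The AR(p) characteristic polynomial is P(z) = 1 - 0.516z.
Stationarity requires all roots to lie outside the unit circle, i.e. |z| > 1 for every root.
This is linear in z: 1 + (-0.516) z = 0  =>  z = -1/(-0.516) = 1.937984,  |z| = 1.937984.
Moduli of all roots: 1.9380.
All moduli strictly greater than 1? Yes.
Verdict: Stationary.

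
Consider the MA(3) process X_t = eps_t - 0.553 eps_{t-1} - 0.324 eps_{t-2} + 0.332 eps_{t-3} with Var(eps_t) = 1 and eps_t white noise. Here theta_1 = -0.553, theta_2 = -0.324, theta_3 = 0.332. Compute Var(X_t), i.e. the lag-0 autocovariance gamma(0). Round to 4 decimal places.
\gamma(0) = 1.5210

For an MA(q) process X_t = eps_t + sum_i theta_i eps_{t-i} with
Var(eps_t) = sigma^2, the variance is
  gamma(0) = sigma^2 * (1 + sum_i theta_i^2).
  sum_i theta_i^2 = (-0.553)^2 + (-0.324)^2 + (0.332)^2 = 0.305809 + 0.104976 + 0.110224 = 0.521009.
  gamma(0) = 1 * (1 + 0.521009) = 1 * 1.521009 = 1.521009, which rounds to 1.5210.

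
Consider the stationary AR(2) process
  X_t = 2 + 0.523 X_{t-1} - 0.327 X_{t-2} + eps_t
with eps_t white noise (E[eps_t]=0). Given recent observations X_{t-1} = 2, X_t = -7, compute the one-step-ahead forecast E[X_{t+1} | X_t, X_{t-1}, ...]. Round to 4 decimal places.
E[X_{t+1} \mid \mathcal F_t] = -2.3150

For an AR(p) model X_t = c + sum_i phi_i X_{t-i} + eps_t, the
one-step-ahead conditional mean is
  E[X_{t+1} | X_t, ...] = c + sum_i phi_i X_{t+1-i}.
Substitute known values:
  E[X_{t+1} | ...] = 2 + (0.523) * (-7) + (-0.327) * (2)
                   = -2.3150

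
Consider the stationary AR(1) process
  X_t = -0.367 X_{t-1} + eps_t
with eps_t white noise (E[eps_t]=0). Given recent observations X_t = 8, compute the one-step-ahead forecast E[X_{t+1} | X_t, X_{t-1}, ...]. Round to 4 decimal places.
E[X_{t+1} \mid \mathcal F_t] = -2.9360

For an AR(p) model X_t = c + sum_i phi_i X_{t-i} + eps_t, the
one-step-ahead conditional mean is
  E[X_{t+1} | X_t, ...] = c + sum_i phi_i X_{t+1-i}.
Substitute known values:
  E[X_{t+1} | ...] = (-0.367) * (8)
                   = -2.9360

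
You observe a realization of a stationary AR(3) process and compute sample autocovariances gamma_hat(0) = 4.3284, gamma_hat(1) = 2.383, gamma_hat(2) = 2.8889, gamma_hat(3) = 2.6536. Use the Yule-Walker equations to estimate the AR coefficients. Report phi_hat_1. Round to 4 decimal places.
\hat\phi_{1} = 0.1080

The Yule-Walker equations for an AR(p) process read, in matrix form,
  Gamma_p phi = r_p,   with   (Gamma_p)_{ij} = gamma(|i - j|),
                       (r_p)_i = gamma(i),   i,j = 1..p.
Substitute the sample gammas (Toeplitz matrix and right-hand side of size 3):
  Gamma_p = [[4.3284, 2.383, 2.8889], [2.383, 4.3284, 2.383], [2.8889, 2.383, 4.3284]]
  r_p     = [2.383, 2.8889, 2.6536]
Written out (R1..R3):
  (R1) 4.3284 phi_1 + 2.383 phi_2 + 2.8889 phi_3 = 2.383
  (R2) 2.383 phi_1 + 4.3284 phi_2 + 2.383 phi_3 = 2.8889
  (R3) 2.8889 phi_1 + 2.383 phi_2 + 4.3284 phi_3 = 2.6536
Gaussian elimination:
  R2 <- R2 - (2.383/4.3284) R1 = R2 - (0.55055) R1:  3.01644 phi_2 + 0.792517 phi_3 = 1.57694
  R3 <- R3 - (2.8889/4.3284) R1 = R3 - (0.667429) R1:  0.792517 phi_2 + 2.400264 phi_3 = 1.063117
  R3 <- R3 - (0.792517/3.01644) R2 = R3 - (0.262732) R2:  2.192044 phi_3 = 0.648803
Back-substitution:
  phi_hat_3 = 0.648803 / 2.192044 = 0.295981
  phi_hat_2 = (1.57694 - (0.792517)(0.295981)) / 3.01644 = 0.445018
  phi_hat_1 = (2.383 - (2.383)(0.445018) - (2.8889)(0.295981)) / 4.3284 = 0.107999
So phi_hat = [0.1080, 0.4450, 0.2960].
Therefore phi_hat_1 = 0.1080.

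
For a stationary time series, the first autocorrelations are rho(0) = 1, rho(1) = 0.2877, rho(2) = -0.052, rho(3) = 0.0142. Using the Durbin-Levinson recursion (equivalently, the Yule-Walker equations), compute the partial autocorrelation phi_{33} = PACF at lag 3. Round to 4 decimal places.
\phi_{33} = 0.0820

The PACF at lag k is phi_{kk}, the last component of the solution
to the Yule-Walker system G_k phi = r_k where
  (G_k)_{ij} = rho(|i - j|), (r_k)_i = rho(i), i,j = 1..k.
Equivalently, Durbin-Levinson gives phi_{kk} iteratively:
  phi_{11} = rho(1)
  phi_{kk} = [rho(k) - sum_{j=1..k-1} phi_{k-1,j} rho(k-j)]
            / [1 - sum_{j=1..k-1} phi_{k-1,j} rho(j)],
  phi_{k,j} = phi_{k-1,j} - phi_{kk} phi_{k-1,k-j},  j = 1..k-1.
Step k = 1:
  phi_11 = rho(1) = 0.2877.
Step k = 2:
  phi_22 = [rho(2) - phi_11 rho(1)] / [1 - phi_11 rho(1)] = [-0.052 - (0.2877)(0.2877)] / [1 - (0.2877)(0.2877)]
         = -0.13477129 / 0.91722871 = -0.146933.
  Update: phi_21 = phi_11 - phi_22 phi_11 = 0.2877 - (-0.146933)(0.2877) = 0.329973.
Step k = 3:
  phi_33 = [rho(3) - phi_21 rho(2) - phi_22 rho(1)] / [1 - phi_21 rho(1) - phi_22 rho(2)]
    numerator   = 0.0142 - (0.329973)(-0.052) - (-0.146933)(0.2877) = 0.07363124
    denominator = 1 - (0.329973)(0.2877) - (-0.146933)(-0.052) = 0.89742634
  phi_33 = 0.07363124 / 0.89742634 = 0.082.
Therefore phi_{33} = 0.0820.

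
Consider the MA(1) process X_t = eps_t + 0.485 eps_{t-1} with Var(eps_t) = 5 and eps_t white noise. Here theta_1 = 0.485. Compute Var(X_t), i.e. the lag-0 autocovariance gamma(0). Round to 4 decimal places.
\gamma(0) = 6.1761

For an MA(q) process X_t = eps_t + sum_i theta_i eps_{t-i} with
Var(eps_t) = sigma^2, the variance is
  gamma(0) = sigma^2 * (1 + sum_i theta_i^2).
  sum_i theta_i^2 = (0.485)^2 = 0.235225.
  gamma(0) = 5 * (1 + 0.235225) = 5 * 1.235225 = 6.176125, which rounds to 6.1761.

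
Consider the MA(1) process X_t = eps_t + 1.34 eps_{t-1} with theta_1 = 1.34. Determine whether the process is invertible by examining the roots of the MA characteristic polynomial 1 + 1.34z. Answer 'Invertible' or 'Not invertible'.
\text{Not invertible}

The MA(q) characteristic polynomial is P(z) = 1 + 1.34z.
Invertibility requires all roots to lie outside the unit circle, i.e. |z| > 1 for every root.
This is linear in z: 1 + (1.34) z = 0  =>  z = -1/(1.34) = -0.746269,  |z| = 0.746269.
Moduli of all roots: 0.7463.
All moduli strictly greater than 1? No.
Verdict: Not invertible.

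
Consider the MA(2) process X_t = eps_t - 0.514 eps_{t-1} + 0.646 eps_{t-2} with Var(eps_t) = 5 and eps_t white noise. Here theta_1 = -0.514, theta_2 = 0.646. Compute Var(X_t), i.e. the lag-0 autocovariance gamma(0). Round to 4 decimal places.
\gamma(0) = 8.4076

For an MA(q) process X_t = eps_t + sum_i theta_i eps_{t-i} with
Var(eps_t) = sigma^2, the variance is
  gamma(0) = sigma^2 * (1 + sum_i theta_i^2).
  sum_i theta_i^2 = (-0.514)^2 + (0.646)^2 = 0.264196 + 0.417316 = 0.681512.
  gamma(0) = 5 * (1 + 0.681512) = 5 * 1.681512 = 8.40756, which rounds to 8.4076.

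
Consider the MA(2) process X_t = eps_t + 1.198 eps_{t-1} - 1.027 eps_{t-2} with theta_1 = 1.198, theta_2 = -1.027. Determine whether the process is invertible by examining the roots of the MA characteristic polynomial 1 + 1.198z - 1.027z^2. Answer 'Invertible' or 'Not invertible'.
\text{Not invertible}

The MA(q) characteristic polynomial is P(z) = 1 + 1.198z - 1.027z^2.
Invertibility requires all roots to lie outside the unit circle, i.e. |z| > 1 for every root.
Set 1 + (1.198) z + (-1.027) z^2 = 0, i.e. a z^2 + b z + c = 0 with a = -1.027, b = 1.198, c = 1.
Discriminant D = b^2 - 4ac = (1.198)^2 - 4*(-1.027)*1 = 1.435204 - (-4.108) = 5.543204.
D >= 0, so the roots are real: z = (-b +/- sqrt(D)) / (2a) = (-1.198 +/- 2.354401) / (-2.054).
  z_1 = (-1.198 + 2.354401) / (-2.054) = -0.563,   |z_1| = 0.563.
  z_2 = (-1.198 - 2.354401) / (-2.054) = 1.7295,   |z_2| = 1.7295.
Moduli of all roots: 0.5630, 1.7295.
All moduli strictly greater than 1? No.
Verdict: Not invertible.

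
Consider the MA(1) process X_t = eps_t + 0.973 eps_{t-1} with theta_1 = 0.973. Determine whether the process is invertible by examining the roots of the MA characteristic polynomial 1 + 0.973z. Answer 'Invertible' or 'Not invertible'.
\text{Invertible}

The MA(q) characteristic polynomial is P(z) = 1 + 0.973z.
Invertibility requires all roots to lie outside the unit circle, i.e. |z| > 1 for every root.
This is linear in z: 1 + (0.973) z = 0  =>  z = -1/(0.973) = -1.027749,  |z| = 1.027749.
Moduli of all roots: 1.0277.
All moduli strictly greater than 1? Yes.
Verdict: Invertible.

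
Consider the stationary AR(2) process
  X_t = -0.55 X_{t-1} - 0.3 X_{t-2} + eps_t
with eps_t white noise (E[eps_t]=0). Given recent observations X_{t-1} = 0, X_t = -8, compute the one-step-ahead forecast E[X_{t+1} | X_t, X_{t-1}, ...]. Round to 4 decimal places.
E[X_{t+1} \mid \mathcal F_t] = 4.4000

For an AR(p) model X_t = c + sum_i phi_i X_{t-i} + eps_t, the
one-step-ahead conditional mean is
  E[X_{t+1} | X_t, ...] = c + sum_i phi_i X_{t+1-i}.
Substitute known values:
  E[X_{t+1} | ...] = (-0.55) * (-8) + (-0.3) * (0)
                   = 4.4000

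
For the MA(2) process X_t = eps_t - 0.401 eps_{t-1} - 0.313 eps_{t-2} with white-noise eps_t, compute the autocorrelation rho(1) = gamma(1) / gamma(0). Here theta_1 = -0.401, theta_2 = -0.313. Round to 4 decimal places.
\rho(1) = -0.2189

For an MA(q) process with theta_0 = 1, the autocovariance is
  gamma(k) = sigma^2 * sum_{i=0..q-k} theta_i * theta_{i+k},
and rho(k) = gamma(k) / gamma(0). Sigma^2 cancels.
  numerator   = (1)*(-0.401) + (-0.401)*(-0.313) = -0.275487.
  denominator = (1)^2 + (-0.401)^2 + (-0.313)^2 = 1.25877.
  rho(1) = -0.275487 / 1.25877 = -0.2189.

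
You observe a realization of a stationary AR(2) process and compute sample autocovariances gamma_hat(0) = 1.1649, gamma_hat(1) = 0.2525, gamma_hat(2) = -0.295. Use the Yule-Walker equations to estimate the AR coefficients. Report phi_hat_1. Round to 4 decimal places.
\hat\phi_{1} = 0.2850

The Yule-Walker equations for an AR(p) process read, in matrix form,
  Gamma_p phi = r_p,   with   (Gamma_p)_{ij} = gamma(|i - j|),
                       (r_p)_i = gamma(i),   i,j = 1..p.
Substitute the sample gammas (Toeplitz matrix and right-hand side of size 2):
  Gamma_p = [[1.1649, 0.2525], [0.2525, 1.1649]]
  r_p     = [0.2525, -0.295]
Written out:
  1.1649 phi_1 + 0.2525 phi_2 = 0.2525
  0.2525 phi_1 + 1.1649 phi_2 = -0.295
Solve by Cramer's rule:
  det = gamma(0)^2 - gamma(1)^2 = (1.1649)^2 - (0.2525)^2 = 1.35699201 - 0.06375625 = 1.29323576
  phi_hat_1 = [gamma(1) gamma(0) - gamma(1) gamma(2)] / det = [(0.2525)(1.1649) - (0.2525)(-0.295)] / 1.29323576 = 0.36862475 / 1.29323576 = 0.285
  phi_hat_2 = [gamma(0) gamma(2) - gamma(1)^2] / det = [(1.1649)(-0.295) - (0.2525)^2] / 1.29323576 = -0.40740175 / 1.29323576 = -0.315
So phi_hat = [0.2850, -0.3150].
Therefore phi_hat_1 = 0.2850.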